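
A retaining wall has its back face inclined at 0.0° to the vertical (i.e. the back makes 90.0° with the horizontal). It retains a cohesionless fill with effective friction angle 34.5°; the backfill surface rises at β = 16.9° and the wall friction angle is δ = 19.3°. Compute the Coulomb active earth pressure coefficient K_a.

0.312

K_a = sin²(α+φ) / [sin²α · sin(α−δ) · (1 + √{sin(φ+δ)sin(φ−β) / (sin(α−δ)sin(α+β))})²].
With α = 90.0°, φ = 34.5°, δ = 19.3°, β = 16.9°: K_a = 0.3116.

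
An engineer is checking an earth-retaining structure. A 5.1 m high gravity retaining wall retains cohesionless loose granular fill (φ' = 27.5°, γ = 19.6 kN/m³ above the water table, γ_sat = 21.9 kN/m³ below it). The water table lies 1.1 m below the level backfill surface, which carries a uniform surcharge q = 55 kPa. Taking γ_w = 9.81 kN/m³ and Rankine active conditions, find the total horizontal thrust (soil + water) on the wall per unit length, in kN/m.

K_a = tan²(45° − φ/2) = 0.3682.
γ' = 21.9 − 9.81 = 12.09 kN/m³. h₂ = H − d_w = 4.0 m.
σ'_h: at surface K_a·q = 20.25; at WT K_a(q+γd_w) = 28.19; at base K_a(q+γd_w+γ'h₂) = 46.00 kPa.
P₁ = ½(20.25+28.19)×1.1 = 26.64; P₂ = ½(28.19+46.00)×4.0 = 148.4; P_w = ½γ_w h₂² = 78.48.
Total = 26.64+148.4+78.48 = 253.5 kN/m.

254 kN/m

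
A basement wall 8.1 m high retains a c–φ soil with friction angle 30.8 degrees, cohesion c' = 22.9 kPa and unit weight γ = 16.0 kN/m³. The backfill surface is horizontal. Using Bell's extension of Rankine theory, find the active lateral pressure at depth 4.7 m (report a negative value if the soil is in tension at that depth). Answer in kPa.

-1.75 kPa

K_a = (1 − sin φ)/(1 + sin φ) = 0.3227.
σ_a = K_a γ z − 2c√K_a = 0.3227×16.0×4.7 − 2×22.9×0.5681 = -1.750 kPa.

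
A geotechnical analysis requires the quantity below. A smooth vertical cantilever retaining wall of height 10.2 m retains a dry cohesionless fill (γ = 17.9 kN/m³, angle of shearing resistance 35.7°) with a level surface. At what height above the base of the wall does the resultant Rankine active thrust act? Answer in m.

K_a = 0.2630.
The pressure distribution is triangular, so the resultant acts at H/3 above the base = 10.2/3 = 3.400 m.

3.40 m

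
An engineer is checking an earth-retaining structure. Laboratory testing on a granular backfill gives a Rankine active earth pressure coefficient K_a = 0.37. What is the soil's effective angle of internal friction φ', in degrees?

K_a = tan²(45° − φ/2) ⇒ 45° − φ/2 = arctan(√0.37) = 31.31°.
φ = 2(45° − 31.31°) = 27.38°.

27.4°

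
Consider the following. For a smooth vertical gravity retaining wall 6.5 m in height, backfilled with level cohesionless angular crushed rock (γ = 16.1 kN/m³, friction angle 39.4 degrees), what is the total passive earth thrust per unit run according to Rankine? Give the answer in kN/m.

K_p = tan²(45° + φ/2) = 4.475.
P_p = ½ K_p γ H² = 0.5 × 4.475 × 16.1 × 6.5² = 1522 kN/m.

1520 kN/m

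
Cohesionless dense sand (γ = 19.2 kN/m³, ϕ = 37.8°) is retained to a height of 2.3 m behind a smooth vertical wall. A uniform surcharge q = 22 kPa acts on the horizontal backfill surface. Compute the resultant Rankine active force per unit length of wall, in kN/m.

K_a = tan²(45° − φ/2) = 0.2400.
Soil triangle: ½ K_a γ H² = 0.5×0.2400×19.2×2.3² = 12.19 kN/m.
Surcharge rectangle: K_a q H = 0.2400×22×2.3 = 12.14 kN/m.
Total = 12.19 + 12.14 = 24.33 kN/m.

24.3 kN/m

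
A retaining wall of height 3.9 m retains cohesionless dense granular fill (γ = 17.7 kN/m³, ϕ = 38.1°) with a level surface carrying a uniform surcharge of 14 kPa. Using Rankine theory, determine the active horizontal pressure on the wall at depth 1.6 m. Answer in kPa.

K_a = (1 − sin φ)/(1 + sin φ) = 0.2368.
σ_v = γz + q = 17.7 × 1.6 + 14 = 42.32 kPa.
σ_h = K_a σ_v = 0.2368 × 42.32 = 10.02 kPa.

10.0 kPa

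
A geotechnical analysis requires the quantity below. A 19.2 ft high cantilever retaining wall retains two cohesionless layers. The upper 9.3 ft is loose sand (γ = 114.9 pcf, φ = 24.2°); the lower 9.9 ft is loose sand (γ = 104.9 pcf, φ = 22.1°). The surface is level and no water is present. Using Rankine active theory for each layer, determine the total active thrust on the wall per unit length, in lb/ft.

9200 lb/ft

K_a1 = tan²(45°−24.2°/2) = 0.4185; K_a2 = tan²(45°−22.1°/2) = 0.4533.
Layer 1: σ at base = K_a1 γ₁ h₁ = 447.2 psf; P₁ = ½×447.2×9.3 = 2080.
Layer 2: σ_v at top = γ₁h₁ = 1069; σ_h top = K_a2×1069 = 484.3; σ_h base = K_a2×(1069+104.9×9.9) = 955.0.
P₂ = ½(484.3+955.0)×9.9 = 7125. Total P_a = 2080+7125 = 9204 lb/ft.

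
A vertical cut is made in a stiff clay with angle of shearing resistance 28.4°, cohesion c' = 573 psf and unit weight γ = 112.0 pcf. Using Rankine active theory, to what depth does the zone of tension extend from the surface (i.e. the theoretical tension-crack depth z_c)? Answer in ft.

17.2 ft

K_a = tan²(45° − 28.4°/2) = 0.3554; √K_a = 0.5961.
The active pressure is zero where K_a γ z = 2c√K_a, so z_c = 2c/(γ√K_a) = 2×573/(112.0×0.5961) = 17.16 ft.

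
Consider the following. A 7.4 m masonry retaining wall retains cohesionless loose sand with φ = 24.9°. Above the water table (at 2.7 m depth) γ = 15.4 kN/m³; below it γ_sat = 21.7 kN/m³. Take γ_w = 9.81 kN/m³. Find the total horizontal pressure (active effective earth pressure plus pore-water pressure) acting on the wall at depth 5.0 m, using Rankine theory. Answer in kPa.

K_a = (1 − sin φ)/(1 + sin φ) = 0.4074.
γ' = 21.7 − 9.81 = 11.89 kN/m³.
Effective vertical stress at 5.0 m: σ'_v = 15.4×2.7 + 11.89×2.30 = 68.93 kPa.
σ'_h = K_a σ'_v = 0.4074 × 68.93 = 28.08 kPa; u = γ_w × 2.30 = 22.56 kPa.
Total σ_h = 28.08 + 22.56 = 50.65 kPa.

50.6 kPa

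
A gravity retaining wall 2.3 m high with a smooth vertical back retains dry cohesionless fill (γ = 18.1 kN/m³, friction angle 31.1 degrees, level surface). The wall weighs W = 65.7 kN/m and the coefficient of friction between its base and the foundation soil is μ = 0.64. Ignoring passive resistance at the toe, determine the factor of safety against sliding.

K_a = tan²(45° − 31.1°/2) = 0.3188.
P_a = ½K_aγH² = 0.5×0.3188×18.1×2.3² = 15.26 kN/m, acting at H/3 = 0.7667 m above the base.
FS_sliding = μW / P_a = 0.64×65.7 / 15.26 = 2.755.

2.76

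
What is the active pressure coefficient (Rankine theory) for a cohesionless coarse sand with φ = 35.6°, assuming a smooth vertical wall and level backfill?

K_a = (1 − sin φ)/(1 + sin φ) = (1 − sin 35.6°)/(1 + sin 35.6°) = 0.2641.

0.264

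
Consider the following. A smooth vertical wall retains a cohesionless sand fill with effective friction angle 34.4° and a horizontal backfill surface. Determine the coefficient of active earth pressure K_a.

0.278

K_a = (1 − sin φ)/(1 + sin φ) = (1 − sin 34.4°)/(1 + sin 34.4°) = 0.2780.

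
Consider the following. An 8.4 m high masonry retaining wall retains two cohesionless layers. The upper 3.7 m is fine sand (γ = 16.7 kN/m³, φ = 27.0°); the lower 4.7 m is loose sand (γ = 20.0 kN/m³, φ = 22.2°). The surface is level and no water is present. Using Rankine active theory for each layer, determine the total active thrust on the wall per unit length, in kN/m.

K_a1 = tan²(45°−27.0°/2) = 0.3755; K_a2 = tan²(45°−22.2°/2) = 0.4515.
Layer 1: σ at base = K_a1 γ₁ h₁ = 23.20 kPa; P₁ = ½×23.20×3.7 = 42.93.
Layer 2: σ_v at top = γ₁h₁ = 61.79; σ_h top = K_a2×61.79 = 27.90; σ_h base = K_a2×(61.79+20.0×4.7) = 70.35.
P₂ = ½(27.90+70.35)×4.7 = 230.9. Total P_a = 42.93+230.9 = 273.8 kN/m.

274 kN/m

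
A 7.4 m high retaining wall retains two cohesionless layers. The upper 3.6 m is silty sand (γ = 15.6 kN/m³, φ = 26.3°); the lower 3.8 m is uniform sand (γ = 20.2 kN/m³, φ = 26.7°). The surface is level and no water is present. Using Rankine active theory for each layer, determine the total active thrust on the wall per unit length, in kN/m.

K_a1 = tan²(45°−26.3°/2) = 0.3859; K_a2 = tan²(45°−26.7°/2) = 0.3800.
Layer 1: σ at base = K_a1 γ₁ h₁ = 21.67 kPa; P₁ = ½×21.67×3.6 = 39.01.
Layer 2: σ_v at top = γ₁h₁ = 56.16; σ_h top = K_a2×56.16 = 21.34; σ_h base = K_a2×(56.16+20.2×3.8) = 50.50.
P₂ = ½(21.34+50.50)×3.8 = 136.5. Total P_a = 39.01+136.5 = 175.5 kN/m.

176 kN/m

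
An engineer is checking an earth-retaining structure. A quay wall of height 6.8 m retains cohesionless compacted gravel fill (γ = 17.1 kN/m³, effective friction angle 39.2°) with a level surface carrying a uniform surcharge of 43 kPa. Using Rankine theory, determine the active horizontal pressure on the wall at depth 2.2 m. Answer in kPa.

K_a = (1 − sin φ)/(1 + sin φ) = 0.2255.
σ_v = γz + q = 17.1 × 2.2 + 43 = 80.62 kPa.
σ_h = K_a σ_v = 0.2255 × 80.62 = 18.18 kPa.

18.2 kPa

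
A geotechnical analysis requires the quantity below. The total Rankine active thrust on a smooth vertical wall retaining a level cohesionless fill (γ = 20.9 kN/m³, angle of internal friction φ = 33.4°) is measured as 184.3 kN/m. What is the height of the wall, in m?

K_a = 0.2899. P_a = ½ K_a γ H² ⇒ H = √(2P_a/(K_a γ)).
H = √(2×184.3/(0.2899×20.9)) = 7.799 m.

7.80 m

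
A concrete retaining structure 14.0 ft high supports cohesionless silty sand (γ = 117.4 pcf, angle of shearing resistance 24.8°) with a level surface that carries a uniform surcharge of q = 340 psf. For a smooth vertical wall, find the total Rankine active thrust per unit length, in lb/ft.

K_a = tan²(45° − φ/2) = 0.4090.
Soil triangle: ½ K_a γ H² = 0.5×0.4090×117.4×14.0² = 4706 lb/ft.
Surcharge rectangle: K_a q H = 0.4090×340×14.0 = 1947 lb/ft.
Total = 4706 + 1947 = 6652 lb/ft.

6650 lb/ft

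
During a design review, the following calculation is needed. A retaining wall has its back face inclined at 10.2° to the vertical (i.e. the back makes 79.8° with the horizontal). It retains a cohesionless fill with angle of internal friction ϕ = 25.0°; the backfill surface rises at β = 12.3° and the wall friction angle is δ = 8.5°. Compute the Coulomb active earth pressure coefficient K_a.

K_a = sin²(α+φ) / [sin²α · sin(α−δ) · (1 + √{sin(φ+δ)sin(φ−β) / (sin(α−δ)sin(α+β))})²].
With α = 79.8°, φ = 25.0°, δ = 8.5°, β = 12.3°: K_a = 0.5524.

0.552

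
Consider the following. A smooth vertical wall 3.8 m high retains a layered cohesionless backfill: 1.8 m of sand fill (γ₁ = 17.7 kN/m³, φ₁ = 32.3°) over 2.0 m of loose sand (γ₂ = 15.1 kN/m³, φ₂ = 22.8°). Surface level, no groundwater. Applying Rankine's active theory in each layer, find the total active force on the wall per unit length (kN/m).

50.2 kN/m

K_a1 = tan²(45°−32.3°/2) = 0.3035; K_a2 = tan²(45°−22.8°/2) = 0.4414.
Layer 1: σ at base = K_a1 γ₁ h₁ = 9.669 kPa; P₁ = ½×9.669×1.8 = 8.702.
Layer 2: σ_v at top = γ₁h₁ = 31.86; σ_h top = K_a2×31.86 = 14.06; σ_h base = K_a2×(31.86+15.1×2.0) = 27.39.
P₂ = ½(14.06+27.39)×2.0 = 41.46. Total P_a = 8.702+41.46 = 50.16 kN/m.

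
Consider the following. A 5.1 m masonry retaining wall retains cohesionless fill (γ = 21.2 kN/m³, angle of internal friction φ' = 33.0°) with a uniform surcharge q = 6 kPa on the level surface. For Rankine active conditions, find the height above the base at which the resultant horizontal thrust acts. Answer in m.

K_a = 0.2948.
Triangular part P₁ = ½K_aγH² = 81.28 at H/3 = 1.700 m; rectangular part P₂ = K_a q H = 9.021 at H/2 = 2.550 m.
ȳ = (P₁·1.700 + P₂·2.550)/(P₁+P₂) = 1.785 m.

1.78 m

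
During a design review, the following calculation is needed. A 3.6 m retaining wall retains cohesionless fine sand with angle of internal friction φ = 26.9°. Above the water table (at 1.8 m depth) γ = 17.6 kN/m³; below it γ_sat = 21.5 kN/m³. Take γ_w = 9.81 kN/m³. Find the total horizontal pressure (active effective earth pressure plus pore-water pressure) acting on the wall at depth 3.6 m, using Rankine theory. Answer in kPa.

37.5 kPa

K_a = (1 − sin φ)/(1 + sin φ) = 0.3770.
γ' = 21.5 − 9.81 = 11.69 kN/m³.
Effective vertical stress at 3.6 m: σ'_v = 17.6×1.8 + 11.69×1.80 = 52.72 kPa.
σ'_h = K_a σ'_v = 0.3770 × 52.72 = 19.88 kPa; u = γ_w × 1.80 = 17.66 kPa.
Total σ_h = 19.88 + 17.66 = 37.53 kPa.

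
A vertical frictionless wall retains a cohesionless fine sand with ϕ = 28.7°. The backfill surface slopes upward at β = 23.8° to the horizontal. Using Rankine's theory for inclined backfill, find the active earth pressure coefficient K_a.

K_a = cos β · (cos β − √(cos²β − cos²φ)) / (cos β + √(cos²β − cos²φ)).
cos β = 0.9150, cos φ = 0.8771, √(cos²β − cos²φ) = 0.2603.
K_a = 0.9150 × (0.9150 − 0.2603)/(0.9150 + 0.2603) = 0.5096.

0.510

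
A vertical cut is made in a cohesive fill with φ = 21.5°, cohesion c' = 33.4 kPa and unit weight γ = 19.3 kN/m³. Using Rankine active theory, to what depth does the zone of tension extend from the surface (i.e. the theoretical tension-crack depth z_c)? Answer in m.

5.08 m

K_a = tan²(45° − 21.5°/2) = 0.4636; √K_a = 0.6809.
The active pressure is zero where K_a γ z = 2c√K_a, so z_c = 2c/(γ√K_a) = 2×33.4/(19.3×0.6809) = 5.083 m.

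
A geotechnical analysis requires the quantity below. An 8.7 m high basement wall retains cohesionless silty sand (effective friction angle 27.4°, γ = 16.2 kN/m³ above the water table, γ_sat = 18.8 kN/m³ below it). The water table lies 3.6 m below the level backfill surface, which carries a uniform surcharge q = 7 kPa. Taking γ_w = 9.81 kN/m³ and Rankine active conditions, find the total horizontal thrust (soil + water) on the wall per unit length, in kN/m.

K_a = tan²(45° − φ/2) = 0.3697.
γ' = 18.8 − 9.81 = 8.990 kN/m³. h₂ = H − d_w = 5.1 m.
σ'_h: at surface K_a·q = 2.588; at WT K_a(q+γd_w) = 24.15; at base K_a(q+γd_w+γ'h₂) = 41.10 kPa.
P₁ = ½(2.588+24.15)×3.6 = 48.12; P₂ = ½(24.15+41.10)×5.1 = 166.4; P_w = ½γ_w h₂² = 127.6.
Total = 48.12+166.4+127.6 = 342.1 kN/m.

342 kN/m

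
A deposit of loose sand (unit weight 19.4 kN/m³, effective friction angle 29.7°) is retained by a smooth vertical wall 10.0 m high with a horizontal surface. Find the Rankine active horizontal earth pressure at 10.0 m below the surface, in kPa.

65.5 kPa

K_a = (1 − sin φ)/(1 + sin φ) = 0.3374.
σ_h = K_a γ z = 0.3374 × 19.4 × 10.0 = 65.45 kPa.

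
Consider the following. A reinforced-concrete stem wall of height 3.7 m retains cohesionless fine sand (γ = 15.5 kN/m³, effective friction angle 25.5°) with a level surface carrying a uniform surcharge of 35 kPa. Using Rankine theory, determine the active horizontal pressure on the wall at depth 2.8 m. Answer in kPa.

K_a = (1 − sin φ)/(1 + sin φ) = 0.3981.
σ_v = γz + q = 15.5 × 2.8 + 35 = 78.40 kPa.
σ_h = K_a σ_v = 0.3981 × 78.40 = 31.21 kPa.

31.2 kPa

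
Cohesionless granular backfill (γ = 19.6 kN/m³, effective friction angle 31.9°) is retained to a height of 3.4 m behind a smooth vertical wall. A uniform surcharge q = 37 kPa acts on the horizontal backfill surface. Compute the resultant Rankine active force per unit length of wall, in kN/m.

73.8 kN/m

K_a = tan²(45° − φ/2) = 0.3085.
Soil triangle: ½ K_a γ H² = 0.5×0.3085×19.6×3.4² = 34.95 kN/m.
Surcharge rectangle: K_a q H = 0.3085×37×3.4 = 38.81 kN/m.
Total = 34.95 + 38.81 = 73.76 kN/m.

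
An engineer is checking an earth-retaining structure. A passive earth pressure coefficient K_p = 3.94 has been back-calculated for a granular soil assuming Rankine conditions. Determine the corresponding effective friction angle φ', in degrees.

K_p = (1+sin φ)/(1−sin φ) ⇒ sin φ = (K_p − 1)/(K_p + 1) = 0.5951.
φ = arcsin(0.5951) = 36.52°.

36.5°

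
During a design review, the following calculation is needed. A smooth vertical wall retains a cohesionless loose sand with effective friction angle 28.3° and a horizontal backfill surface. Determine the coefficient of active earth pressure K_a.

0.357

K_a = (1 − sin φ)/(1 + sin φ) = (1 − sin 28.3°)/(1 + sin 28.3°) = 0.3568.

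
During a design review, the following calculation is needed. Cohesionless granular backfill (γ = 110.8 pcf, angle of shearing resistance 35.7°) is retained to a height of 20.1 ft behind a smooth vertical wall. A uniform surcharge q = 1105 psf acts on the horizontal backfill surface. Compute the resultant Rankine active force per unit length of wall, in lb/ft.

11700 lb/ft

K_a = tan²(45° − φ/2) = 0.2630.
Soil triangle: ½ K_a γ H² = 0.5×0.2630×110.8×20.1² = 5886 lb/ft.
Surcharge rectangle: K_a q H = 0.2630×1105×20.1 = 5841 lb/ft.
Total = 5886 + 5841 = 11730 lb/ft.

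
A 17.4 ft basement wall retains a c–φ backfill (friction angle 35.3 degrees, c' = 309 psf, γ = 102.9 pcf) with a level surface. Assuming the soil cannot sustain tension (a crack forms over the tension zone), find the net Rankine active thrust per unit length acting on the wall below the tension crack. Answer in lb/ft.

K_a = 0.2675; √K_a = 0.5172.
Tension-crack depth z_c = 2c/(γ√K_a) = 2×309/(102.9×0.5172) = 11.61 ft.
σ_a at base = K_a γ H − 2c√K_a = 0.2675×102.9×17.4 − 2×309×0.5172 = 159.4 psf.
P_a = ½ × 159.4 × (H − z_c) = 0.5×159.4×5.789 = 461.3 lb/ft.

461 lb/ft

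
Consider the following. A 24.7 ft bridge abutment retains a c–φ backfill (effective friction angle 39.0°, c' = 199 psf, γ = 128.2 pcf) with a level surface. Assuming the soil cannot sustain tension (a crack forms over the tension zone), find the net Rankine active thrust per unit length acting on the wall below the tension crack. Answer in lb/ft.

K_a = 0.2275; √K_a = 0.4770.
Tension-crack depth z_c = 2c/(γ√K_a) = 2×199/(128.2×0.4770) = 6.509 ft.
σ_a at base = K_a γ H − 2c√K_a = 0.2275×128.2×24.7 − 2×199×0.4770 = 530.6 psf.
P_a = ½ × 530.6 × (H − z_c) = 0.5×530.6×18.19 = 4826 lb/ft.

4830 lb/ft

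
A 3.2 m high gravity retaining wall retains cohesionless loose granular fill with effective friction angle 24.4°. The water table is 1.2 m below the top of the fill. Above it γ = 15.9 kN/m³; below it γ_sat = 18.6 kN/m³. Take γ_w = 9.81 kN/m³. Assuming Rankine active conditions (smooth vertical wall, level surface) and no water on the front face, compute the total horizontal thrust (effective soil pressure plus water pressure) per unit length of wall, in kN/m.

47.5 kN/m

K_a = tan²(45° − φ/2) = 0.4153.
γ' = 18.6 − 9.81 = 8.790 kN/m³. Depth below WT = 2.0 m.
σ'_h at WT = K_a γ d_w = 7.924 kPa; at base = 7.924 + K_a γ' × 2.0 = 15.23 kPa.
P₁ (0–1.2 m) = ½×7.924×1.2 = 4.755. P₂ (1.2–3.2 m) = ½(7.924+15.23)×2.0 = 23.15.
P_w = ½ γ_w h₂² = 0.5×9.81×2.0² = 19.62. Total = 4.755+23.15+19.62 = 47.52 kN/m.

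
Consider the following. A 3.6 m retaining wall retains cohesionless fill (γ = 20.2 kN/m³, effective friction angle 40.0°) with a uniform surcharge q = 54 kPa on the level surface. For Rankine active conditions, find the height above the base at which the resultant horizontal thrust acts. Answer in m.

K_a = 0.2174.
Triangular part P₁ = ½K_aγH² = 28.46 at H/3 = 1.200 m; rectangular part P₂ = K_a q H = 42.27 at H/2 = 1.800 m.
ȳ = (P₁·1.200 + P₂·1.800)/(P₁+P₂) = 1.559 m.

1.56 m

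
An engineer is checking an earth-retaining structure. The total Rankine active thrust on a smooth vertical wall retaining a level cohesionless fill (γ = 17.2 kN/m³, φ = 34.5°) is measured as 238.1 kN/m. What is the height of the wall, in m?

10.0 m

K_a = 0.2768. P_a = ½ K_a γ H² ⇒ H = √(2P_a/(K_a γ)).
H = √(2×238.1/(0.2768×17.2)) = 10.00 m.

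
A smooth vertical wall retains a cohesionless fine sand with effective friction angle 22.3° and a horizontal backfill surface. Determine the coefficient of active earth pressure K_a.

K_a = (1 − sin φ)/(1 + sin φ) = (1 − sin 22.3°)/(1 + sin 22.3°) = 0.4498.

0.450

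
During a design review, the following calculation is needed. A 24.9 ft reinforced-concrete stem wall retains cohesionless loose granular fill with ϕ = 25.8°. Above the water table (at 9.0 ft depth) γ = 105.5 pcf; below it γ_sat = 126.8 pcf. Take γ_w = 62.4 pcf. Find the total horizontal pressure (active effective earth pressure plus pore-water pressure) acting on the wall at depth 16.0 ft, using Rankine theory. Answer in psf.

K_a = (1 − sin φ)/(1 + sin φ) = 0.3935.
γ' = 126.8 − 62.4 = 64.40 pcf.
Effective vertical stress at 16.0 ft: σ'_v = 105.5×9.0 + 64.40×7.00 = 1400 psf.
σ'_h = K_a σ'_v = 0.3935 × 1400 = 551.0 psf; u = γ_w × 7.00 = 436.8 psf.
Total σ_h = 551.0 + 436.8 = 987.8 psf.

988 psf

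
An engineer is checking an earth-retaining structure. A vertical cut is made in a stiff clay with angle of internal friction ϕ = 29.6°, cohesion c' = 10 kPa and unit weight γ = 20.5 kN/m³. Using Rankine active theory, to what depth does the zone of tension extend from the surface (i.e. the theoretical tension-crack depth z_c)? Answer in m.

K_a = tan²(45° − 29.6°/2) = 0.3387; √K_a = 0.5820.
The active pressure is zero where K_a γ z = 2c√K_a, so z_c = 2c/(γ√K_a) = 2×10/(20.5×0.5820) = 1.676 m.

1.68 m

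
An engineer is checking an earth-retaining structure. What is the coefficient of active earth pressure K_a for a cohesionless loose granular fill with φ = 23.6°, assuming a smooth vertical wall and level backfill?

K_a = (1 − sin φ)/(1 + sin φ) = (1 − sin 23.6°)/(1 + sin 23.6°) = 0.4282.

0.428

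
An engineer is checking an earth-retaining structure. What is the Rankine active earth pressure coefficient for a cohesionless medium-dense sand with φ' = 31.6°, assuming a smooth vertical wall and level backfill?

0.312

K_a = (1 − sin φ)/(1 + sin φ) = (1 − sin 31.6°)/(1 + sin 31.6°) = 0.3123.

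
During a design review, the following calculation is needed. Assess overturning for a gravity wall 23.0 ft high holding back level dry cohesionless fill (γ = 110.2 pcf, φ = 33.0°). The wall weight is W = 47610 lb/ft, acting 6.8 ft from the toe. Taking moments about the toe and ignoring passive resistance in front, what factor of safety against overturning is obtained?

4.91

K_a = tan²(45° − 33.0°/2) = 0.2948.
P_a = ½K_aγH² = 0.5×0.2948×110.2×23.0² = 8593 lb/ft, acting at H/3 = 7.667 ft above the base.
Overturning moment M_o = P_a × H/3 = 8593 × 7.667 = 65880.
Resisting moment M_r = W × 6.8 = 47610 × 6.8 = 323700.
FS_overturning = M_r/M_o = 323700/65880 = 4.914.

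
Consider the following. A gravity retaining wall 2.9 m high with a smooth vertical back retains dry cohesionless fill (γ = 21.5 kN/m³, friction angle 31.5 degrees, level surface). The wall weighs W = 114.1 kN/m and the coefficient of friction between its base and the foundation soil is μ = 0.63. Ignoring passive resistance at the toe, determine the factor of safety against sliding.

2.54

K_a = tan²(45° − 31.5°/2) = 0.3136.
P_a = ½K_aγH² = 0.5×0.3136×21.5×2.9² = 28.35 kN/m, acting at H/3 = 0.9667 m above the base.
FS_sliding = μW / P_a = 0.63×114.1 / 28.35 = 2.535.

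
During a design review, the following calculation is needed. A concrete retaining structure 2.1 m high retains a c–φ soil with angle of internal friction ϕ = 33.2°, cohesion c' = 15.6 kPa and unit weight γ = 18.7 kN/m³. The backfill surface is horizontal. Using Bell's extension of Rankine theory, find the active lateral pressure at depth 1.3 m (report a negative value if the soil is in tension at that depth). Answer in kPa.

K_a = (1 − sin φ)/(1 + sin φ) = 0.2924.
σ_a = K_a γ z − 2c√K_a = 0.2924×18.7×1.3 − 2×15.6×0.5407 = -9.763 kPa.

-9.76 kPa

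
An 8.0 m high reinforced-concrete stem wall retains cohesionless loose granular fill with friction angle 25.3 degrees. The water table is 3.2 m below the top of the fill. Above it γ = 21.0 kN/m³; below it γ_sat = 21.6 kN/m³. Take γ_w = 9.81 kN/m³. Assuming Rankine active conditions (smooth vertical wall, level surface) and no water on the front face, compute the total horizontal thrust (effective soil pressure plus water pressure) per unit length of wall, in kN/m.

K_a = tan²(45° − φ/2) = 0.4012.
γ' = 21.6 − 9.81 = 11.79 kN/m³. Depth below WT = 4.8 m.
σ'_h at WT = K_a γ d_w = 26.96 kPa; at base = 26.96 + K_a γ' × 4.8 = 49.66 kPa.
P₁ (0–3.2 m) = ½×26.96×3.2 = 43.14. P₂ (3.2–8.0 m) = ½(26.96+49.66)×4.8 = 183.9.
P_w = ½ γ_w h₂² = 0.5×9.81×4.8² = 113.0. Total = 43.14+183.9+113.0 = 340.0 kN/m.

340 kN/m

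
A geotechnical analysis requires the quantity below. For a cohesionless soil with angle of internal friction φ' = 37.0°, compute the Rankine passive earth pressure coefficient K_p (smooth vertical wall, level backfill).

4.02

K_p = (1 + sin φ)/(1 − sin φ) = tan²(45° + 37.0°/2) = 4.023.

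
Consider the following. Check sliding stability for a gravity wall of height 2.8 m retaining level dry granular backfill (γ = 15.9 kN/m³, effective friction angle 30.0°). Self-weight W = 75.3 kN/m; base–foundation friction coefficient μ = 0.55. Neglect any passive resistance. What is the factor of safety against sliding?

1.99

K_a = tan²(45° − 30.0°/2) = 0.3333.
P_a = ½K_aγH² = 0.5×0.3333×15.9×2.8² = 20.78 kN/m, acting at H/3 = 0.9333 m above the base.
FS_sliding = μW / P_a = 0.55×75.3 / 20.78 = 1.993.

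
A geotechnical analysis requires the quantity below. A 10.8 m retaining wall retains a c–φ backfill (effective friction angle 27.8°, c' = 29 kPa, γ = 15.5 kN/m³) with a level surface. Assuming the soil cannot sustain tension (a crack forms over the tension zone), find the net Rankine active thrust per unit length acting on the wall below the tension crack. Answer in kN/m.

K_a = 0.3639; √K_a = 0.6032.
Tension-crack depth z_c = 2c/(γ√K_a) = 2×29/(15.5×0.6032) = 6.203 m.
σ_a at base = K_a γ H − 2c√K_a = 0.3639×15.5×10.8 − 2×29×0.6032 = 25.93 kPa.
P_a = ½ × 25.93 × (H − z_c) = 0.5×25.93×4.597 = 59.60 kN/m.

59.6 kN/m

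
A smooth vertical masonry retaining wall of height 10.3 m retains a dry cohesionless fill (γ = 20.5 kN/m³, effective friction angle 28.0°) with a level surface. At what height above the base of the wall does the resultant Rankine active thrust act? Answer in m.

K_a = 0.3610.
The pressure distribution is triangular, so the resultant acts at H/3 above the base = 10.3/3 = 3.433 m.

3.43 m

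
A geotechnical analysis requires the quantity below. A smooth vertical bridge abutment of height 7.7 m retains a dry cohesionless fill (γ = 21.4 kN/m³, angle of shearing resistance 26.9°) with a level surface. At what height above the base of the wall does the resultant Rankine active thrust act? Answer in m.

K_a = 0.3770.
The pressure distribution is triangular, so the resultant acts at H/3 above the base = 7.7/3 = 2.567 m.

2.57 m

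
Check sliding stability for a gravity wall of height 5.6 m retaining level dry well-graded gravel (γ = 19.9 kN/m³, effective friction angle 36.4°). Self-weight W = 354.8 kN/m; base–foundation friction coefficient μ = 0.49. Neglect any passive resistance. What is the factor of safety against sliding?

K_a = tan²(45° − 36.4°/2) = 0.2552.
P_a = ½K_aγH² = 0.5×0.2552×19.9×5.6² = 79.62 kN/m, acting at H/3 = 1.867 m above the base.
FS_sliding = μW / P_a = 0.49×354.8 / 79.62 = 2.184.

2.18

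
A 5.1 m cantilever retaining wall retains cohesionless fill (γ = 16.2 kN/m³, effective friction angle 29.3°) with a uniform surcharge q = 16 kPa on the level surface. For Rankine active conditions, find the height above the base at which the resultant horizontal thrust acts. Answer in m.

1.94 m

K_a = 0.3428.
Triangular part P₁ = ½K_aγH² = 72.23 at H/3 = 1.700 m; rectangular part P₂ = K_a q H = 27.98 at H/2 = 2.550 m.
ȳ = (P₁·1.700 + P₂·2.550)/(P₁+P₂) = 1.937 m.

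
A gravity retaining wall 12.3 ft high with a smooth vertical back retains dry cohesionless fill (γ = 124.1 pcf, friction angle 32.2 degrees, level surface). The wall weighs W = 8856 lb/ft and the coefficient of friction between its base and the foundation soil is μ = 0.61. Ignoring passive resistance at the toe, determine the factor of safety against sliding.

1.89

K_a = tan²(45° − 32.2°/2) = 0.3047.
P_a = ½K_aγH² = 0.5×0.3047×124.1×12.3² = 2861 lb/ft, acting at H/3 = 4.100 ft above the base.
FS_sliding = μW / P_a = 0.61×8856 / 2861 = 1.888.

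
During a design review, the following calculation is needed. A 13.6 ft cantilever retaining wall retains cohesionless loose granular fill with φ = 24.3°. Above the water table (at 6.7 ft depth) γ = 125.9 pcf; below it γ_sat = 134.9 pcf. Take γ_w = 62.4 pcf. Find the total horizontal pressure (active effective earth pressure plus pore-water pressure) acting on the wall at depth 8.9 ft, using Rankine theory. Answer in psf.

555 psf

K_a = (1 − sin φ)/(1 + sin φ) = 0.4169.
γ' = 134.9 − 62.4 = 72.50 pcf.
Effective vertical stress at 8.9 ft: σ'_v = 125.9×6.7 + 72.50×2.20 = 1003 psf.
σ'_h = K_a σ'_v = 0.4169 × 1003 = 418.2 psf; u = γ_w × 2.20 = 137.3 psf.
Total σ_h = 418.2 + 137.3 = 555.5 psf.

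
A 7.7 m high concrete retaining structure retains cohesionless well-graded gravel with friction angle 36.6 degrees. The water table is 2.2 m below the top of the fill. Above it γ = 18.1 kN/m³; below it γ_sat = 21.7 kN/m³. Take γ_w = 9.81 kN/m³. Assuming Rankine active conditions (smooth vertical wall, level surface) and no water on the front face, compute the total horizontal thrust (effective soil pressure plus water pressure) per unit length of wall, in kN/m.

260 kN/m

K_a = tan²(45° − φ/2) = 0.2530.
γ' = 21.7 − 9.81 = 11.89 kN/m³. Depth below WT = 5.5 m.
σ'_h at WT = K_a γ d_w = 10.07 kPa; at base = 10.07 + K_a γ' × 5.5 = 26.61 kPa.
P₁ (0–2.2 m) = ½×10.07×2.2 = 11.08. P₂ (2.2–7.7 m) = ½(10.07+26.61)×5.5 = 100.9.
P_w = ½ γ_w h₂² = 0.5×9.81×5.5² = 148.4. Total = 11.08+100.9+148.4 = 260.3 kN/m.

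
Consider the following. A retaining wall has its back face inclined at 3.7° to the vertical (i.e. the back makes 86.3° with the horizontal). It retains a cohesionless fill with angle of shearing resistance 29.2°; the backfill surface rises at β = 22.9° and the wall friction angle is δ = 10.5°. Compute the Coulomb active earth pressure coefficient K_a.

0.518

K_a = sin²(α+φ) / [sin²α · sin(α−δ) · (1 + √{sin(φ+δ)sin(φ−β) / (sin(α−δ)sin(α+β))})²].
With α = 86.3°, φ = 29.2°, δ = 10.5°, β = 22.9°: K_a = 0.5177.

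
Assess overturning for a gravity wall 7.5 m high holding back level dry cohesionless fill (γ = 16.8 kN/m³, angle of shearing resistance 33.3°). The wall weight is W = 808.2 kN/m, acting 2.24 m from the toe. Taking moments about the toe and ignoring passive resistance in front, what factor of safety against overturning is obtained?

5.26

K_a = tan²(45° − 33.3°/2) = 0.2911.
P_a = ½K_aγH² = 0.5×0.2911×16.8×7.5² = 137.6 kN/m, acting at H/3 = 2.500 m above the base.
Overturning moment M_o = P_a × H/3 = 137.6 × 2.500 = 343.9.
Resisting moment M_r = W × 2.24 = 808.2 × 2.24 = 1810.
FS_overturning = M_r/M_o = 1810/343.9 = 5.264.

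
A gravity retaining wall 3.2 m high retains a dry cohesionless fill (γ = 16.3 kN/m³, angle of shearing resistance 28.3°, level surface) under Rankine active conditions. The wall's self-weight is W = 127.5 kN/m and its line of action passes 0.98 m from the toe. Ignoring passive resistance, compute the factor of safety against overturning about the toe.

3.93

K_a = tan²(45° − 28.3°/2) = 0.3568.
P_a = ½K_aγH² = 0.5×0.3568×16.3×3.2² = 29.77 kN/m, acting at H/3 = 1.067 m above the base.
Overturning moment M_o = P_a × H/3 = 29.77 × 1.067 = 31.76.
Resisting moment M_r = W × 0.98 = 127.5 × 0.98 = 125.0.
FS_overturning = M_r/M_o = 125.0/31.76 = 3.934.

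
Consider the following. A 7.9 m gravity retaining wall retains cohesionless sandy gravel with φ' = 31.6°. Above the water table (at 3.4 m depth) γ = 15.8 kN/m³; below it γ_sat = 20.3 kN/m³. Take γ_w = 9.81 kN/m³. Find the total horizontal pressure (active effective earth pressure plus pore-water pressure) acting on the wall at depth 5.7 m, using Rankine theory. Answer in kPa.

46.9 kPa

K_a = (1 − sin φ)/(1 + sin φ) = 0.3123.
γ' = 20.3 − 9.81 = 10.49 kN/m³.
Effective vertical stress at 5.7 m: σ'_v = 15.8×3.4 + 10.49×2.30 = 77.85 kPa.
σ'_h = K_a σ'_v = 0.3123 × 77.85 = 24.32 kPa; u = γ_w × 2.30 = 22.56 kPa.
Total σ_h = 24.32 + 22.56 = 46.88 kPa.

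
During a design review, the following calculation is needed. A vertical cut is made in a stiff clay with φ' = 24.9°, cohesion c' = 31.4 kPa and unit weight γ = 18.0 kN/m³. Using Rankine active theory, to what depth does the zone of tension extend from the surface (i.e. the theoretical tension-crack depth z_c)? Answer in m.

K_a = tan²(45° − 24.9°/2) = 0.4074; √K_a = 0.6383.
The active pressure is zero where K_a γ z = 2c√K_a, so z_c = 2c/(γ√K_a) = 2×31.4/(18.0×0.6383) = 5.466 m.

5.47 m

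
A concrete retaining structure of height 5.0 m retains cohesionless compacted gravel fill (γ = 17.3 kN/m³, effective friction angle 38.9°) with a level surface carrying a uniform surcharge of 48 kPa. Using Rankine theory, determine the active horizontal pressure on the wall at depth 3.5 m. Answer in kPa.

24.8 kPa

K_a = (1 − sin φ)/(1 + sin φ) = 0.2285.
σ_v = γz + q = 17.3 × 3.5 + 48 = 108.6 kPa.
σ_h = K_a σ_v = 0.2285 × 108.6 = 24.81 kPa.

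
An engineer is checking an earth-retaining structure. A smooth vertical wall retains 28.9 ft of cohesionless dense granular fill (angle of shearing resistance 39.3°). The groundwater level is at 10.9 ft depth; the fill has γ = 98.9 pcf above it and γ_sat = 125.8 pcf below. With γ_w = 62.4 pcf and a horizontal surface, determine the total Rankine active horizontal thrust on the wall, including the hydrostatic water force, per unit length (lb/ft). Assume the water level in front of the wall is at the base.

18100 lb/ft

K_a = tan²(45° − φ/2) = 0.2245.
γ' = 125.8 − 62.4 = 63.40 pcf. Depth below WT = 18.0 ft.
σ'_h at WT = K_a γ d_w = 242.0 psf; at base = 242.0 + K_a γ' × 18.0 = 498.1 psf.
P₁ (0–10.9 ft) = ½×242.0×10.9 = 1319. P₂ (10.9–28.9 ft) = ½(242.0+498.1)×18.0 = 6661.
P_w = ½ γ_w h₂² = 0.5×62.4×18.0² = 10110. Total = 1319+6661+10110 = 18090 lb/ft.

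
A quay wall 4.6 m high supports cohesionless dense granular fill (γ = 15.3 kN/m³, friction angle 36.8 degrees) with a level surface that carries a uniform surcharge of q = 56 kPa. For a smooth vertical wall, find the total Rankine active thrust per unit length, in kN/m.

K_a = tan²(45° − φ/2) = 0.2508.
Soil triangle: ½ K_a γ H² = 0.5×0.2508×15.3×4.6² = 40.59 kN/m.
Surcharge rectangle: K_a q H = 0.2508×56×4.6 = 64.60 kN/m.
Total = 40.59 + 64.60 = 105.2 kN/m.

105 kN/m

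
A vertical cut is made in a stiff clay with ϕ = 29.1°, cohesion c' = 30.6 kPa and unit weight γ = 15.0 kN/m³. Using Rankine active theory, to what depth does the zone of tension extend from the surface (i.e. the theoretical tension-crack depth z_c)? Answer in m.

6.94 m

K_a = tan²(45° − 29.1°/2) = 0.3456; √K_a = 0.5879.
The active pressure is zero where K_a γ z = 2c√K_a, so z_c = 2c/(γ√K_a) = 2×30.6/(15.0×0.5879) = 6.940 m.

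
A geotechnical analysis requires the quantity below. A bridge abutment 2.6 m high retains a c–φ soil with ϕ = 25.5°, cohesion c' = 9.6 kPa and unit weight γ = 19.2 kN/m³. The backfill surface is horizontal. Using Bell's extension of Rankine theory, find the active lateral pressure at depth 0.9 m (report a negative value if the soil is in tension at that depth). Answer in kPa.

K_a = (1 − sin φ)/(1 + sin φ) = 0.3981.
σ_a = K_a γ z − 2c√K_a = 0.3981×19.2×0.9 − 2×9.6×0.6310 = -5.235 kPa.

-5.24 kPa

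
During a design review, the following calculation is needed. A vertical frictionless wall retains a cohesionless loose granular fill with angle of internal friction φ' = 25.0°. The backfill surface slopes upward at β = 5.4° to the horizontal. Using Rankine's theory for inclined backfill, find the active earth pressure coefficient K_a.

K_a = cos β · (cos β − √(cos²β − cos²φ)) / (cos β + √(cos²β − cos²φ)).
cos β = 0.9956, cos φ = 0.9063, √(cos²β − cos²φ) = 0.4120.
K_a = 0.9956 × (0.9956 − 0.4120)/(0.9956 + 0.4120) = 0.4127.

0.413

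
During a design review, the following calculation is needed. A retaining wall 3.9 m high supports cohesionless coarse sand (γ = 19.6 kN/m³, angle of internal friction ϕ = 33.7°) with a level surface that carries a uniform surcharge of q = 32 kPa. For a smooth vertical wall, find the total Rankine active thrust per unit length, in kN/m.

K_a = tan²(45° − φ/2) = 0.2863.
Soil triangle: ½ K_a γ H² = 0.5×0.2863×19.6×3.9² = 42.68 kN/m.
Surcharge rectangle: K_a q H = 0.2863×32×3.9 = 35.73 kN/m.
Total = 42.68 + 35.73 = 78.41 kN/m.

78.4 kN/m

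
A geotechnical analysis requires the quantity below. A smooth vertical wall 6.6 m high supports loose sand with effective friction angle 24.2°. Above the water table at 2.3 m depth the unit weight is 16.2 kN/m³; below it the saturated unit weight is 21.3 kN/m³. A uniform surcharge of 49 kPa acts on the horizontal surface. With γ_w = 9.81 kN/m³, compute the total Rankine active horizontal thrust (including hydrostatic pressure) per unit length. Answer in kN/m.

K_a = tan²(45° − φ/2) = 0.4185.
γ' = 21.3 − 9.81 = 11.49 kN/m³. h₂ = H − d_w = 4.3 m.
σ'_h: at surface K_a·q = 20.51; at WT K_a(q+γd_w) = 36.10; at base K_a(q+γd_w+γ'h₂) = 56.78 kPa.
P₁ = ½(20.51+36.10)×2.3 = 65.10; P₂ = ½(36.10+56.78)×4.3 = 199.7; P_w = ½γ_w h₂² = 90.69.
Total = 65.10+199.7+90.69 = 355.5 kN/m.

355 kN/m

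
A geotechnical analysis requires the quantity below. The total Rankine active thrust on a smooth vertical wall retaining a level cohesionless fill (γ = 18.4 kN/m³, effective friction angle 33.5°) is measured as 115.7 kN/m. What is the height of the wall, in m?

6.60 m

K_a = 0.2887. P_a = ½ K_a γ H² ⇒ H = √(2P_a/(K_a γ)).
H = √(2×115.7/(0.2887×18.4)) = 6.600 m.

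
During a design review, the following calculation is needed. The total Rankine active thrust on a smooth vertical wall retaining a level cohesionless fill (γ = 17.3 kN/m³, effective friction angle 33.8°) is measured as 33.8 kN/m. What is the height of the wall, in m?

3.70 m

K_a = 0.2851. P_a = ½ K_a γ H² ⇒ H = √(2P_a/(K_a γ)).
H = √(2×33.8/(0.2851×17.3)) = 3.702 m.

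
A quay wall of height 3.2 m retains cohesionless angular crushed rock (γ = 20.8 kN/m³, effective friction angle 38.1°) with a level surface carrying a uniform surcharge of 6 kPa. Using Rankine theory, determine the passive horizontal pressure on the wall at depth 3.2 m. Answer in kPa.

306 kPa

K_p = (1 + sin φ)/(1 − sin φ) = 4.222.
σ_v = γz + q = 20.8 × 3.2 + 6 = 72.56 kPa.
σ_h = K_p σ_v = 4.222 × 72.56 = 306.4 kPa.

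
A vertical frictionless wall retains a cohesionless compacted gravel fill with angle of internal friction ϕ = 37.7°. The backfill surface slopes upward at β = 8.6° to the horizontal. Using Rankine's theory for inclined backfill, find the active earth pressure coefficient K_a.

0.247

K_a = cos β · (cos β − √(cos²β − cos²φ)) / (cos β + √(cos²β − cos²φ)).
cos β = 0.9888, cos φ = 0.7912, √(cos²β − cos²φ) = 0.5930.
K_a = 0.9888 × (0.9888 − 0.5930)/(0.9888 + 0.5930) = 0.2474.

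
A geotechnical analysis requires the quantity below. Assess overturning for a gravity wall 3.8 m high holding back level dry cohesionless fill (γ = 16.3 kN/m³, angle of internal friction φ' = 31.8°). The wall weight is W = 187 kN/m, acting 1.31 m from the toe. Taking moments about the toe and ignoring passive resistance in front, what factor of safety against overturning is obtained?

5.30

K_a = tan²(45° − 31.8°/2) = 0.3098.
P_a = ½K_aγH² = 0.5×0.3098×16.3×3.8² = 36.46 kN/m, acting at H/3 = 1.267 m above the base.
Overturning moment M_o = P_a × H/3 = 36.46 × 1.267 = 46.18.
Resisting moment M_r = W × 1.31 = 187 × 1.31 = 245.0.
FS_overturning = M_r/M_o = 245.0/46.18 = 5.305.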